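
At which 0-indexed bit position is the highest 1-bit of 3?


0b11. Highest set bit at position 1

1


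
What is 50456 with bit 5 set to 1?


50456 | (1 << 5) = 50456 | 32 = 50488

50488


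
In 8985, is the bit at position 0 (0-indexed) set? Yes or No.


0b10001100011001, bit 0 = 1. Yes

Yes


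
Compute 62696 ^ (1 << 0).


62696 ^ (1 << 0) = 62696 ^ 1 = 62697

62697


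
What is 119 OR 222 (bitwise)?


0b1110111 | 0b11011110 = 0b11111111 = 255

255


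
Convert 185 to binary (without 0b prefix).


185 = 10111001 in binary

10111001


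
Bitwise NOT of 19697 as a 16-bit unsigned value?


~0b100110011110001 = 0b1011001100001110 = 45838 (16-bit unsigned)

45838


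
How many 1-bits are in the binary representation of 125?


0b1111101 has 6 set bits

6


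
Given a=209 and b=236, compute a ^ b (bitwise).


209 ^ 236 = 61

61


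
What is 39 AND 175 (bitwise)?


0b100111 & 0b10101111 = 0b100111 = 39

39


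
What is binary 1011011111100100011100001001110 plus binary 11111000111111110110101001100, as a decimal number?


1011011111100100011100001001110 + 11111000111111110110101001100 = 1111011000100100010010110011010 = 2064786842

2064786842


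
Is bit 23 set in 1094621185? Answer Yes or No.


0b1000001001111101001100000000001, bit 23 = 0. No

No


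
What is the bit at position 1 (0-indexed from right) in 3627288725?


0b11011000001101000000100010010101, position 1 = 0

0


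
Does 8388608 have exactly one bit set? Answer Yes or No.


0b100000000000000000000000. Only one bit set => Yes

Yes


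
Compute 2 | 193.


0b10 | 0b11000001 = 0b11000011 = 195

195


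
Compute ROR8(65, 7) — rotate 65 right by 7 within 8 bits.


Rotate 0b1000001 right by 7 (8-bit) = 0b10000010 = 130

130


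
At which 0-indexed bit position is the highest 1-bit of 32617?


0b111111101101001. Highest set bit at position 14

14


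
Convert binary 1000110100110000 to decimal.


1000110100110000 in decimal = 36144

36144


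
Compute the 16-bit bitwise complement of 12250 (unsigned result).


~0b10111111011010 = 0b1101000000100101 = 53285 (16-bit unsigned)

53285


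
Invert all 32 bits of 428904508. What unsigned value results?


428904508 ^ 4294967295 = 3866062787

3866062787


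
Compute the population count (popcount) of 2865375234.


0b10101010110010100010100000000010 has 11 set bits

11


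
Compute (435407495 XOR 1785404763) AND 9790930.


Step 1: 435407495 ^ 1785404763 = 1939396572
Step 2: 1939396572 & 9790930 = 9455056

9455056


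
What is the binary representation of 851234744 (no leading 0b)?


851234744 = 110010101111001100111110111000 in binary

110010101111001100111110111000


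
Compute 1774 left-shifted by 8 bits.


0b11011101110 << 8 = 0b1101110111000000000 = 454144

454144


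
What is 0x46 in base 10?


46 hex = 70 decimal

70


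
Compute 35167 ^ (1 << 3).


35167 ^ (1 << 3) = 35167 ^ 8 = 35159

35159


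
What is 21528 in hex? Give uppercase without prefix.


21528 = 5418 hex

5418


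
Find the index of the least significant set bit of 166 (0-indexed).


0b10100110. Lowest set bit at position 1

1


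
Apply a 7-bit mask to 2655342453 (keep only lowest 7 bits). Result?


2655342453 & 127 = 117

117


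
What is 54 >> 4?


0b110110 >> 4 = 0b11 = 3

3


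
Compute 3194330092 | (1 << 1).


3194330092 | (1 << 1) = 3194330092 | 2 = 3194330094

3194330094


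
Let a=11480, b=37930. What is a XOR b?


11480 ^ 37930 = 47346

47346


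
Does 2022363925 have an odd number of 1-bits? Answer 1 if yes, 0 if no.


0b1111000100010101101001100010101 has 15 ones => parity 1

1


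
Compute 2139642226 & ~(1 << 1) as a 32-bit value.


2139642226 & ~(1 << 1) = 2139642224

2139642224


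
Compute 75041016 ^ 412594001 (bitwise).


0b100011110010000100011111000 ^ 0b11000100101111010111101010001 = 0b11100111011101010011110101001 = 485402537

485402537


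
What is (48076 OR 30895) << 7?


Step 1: 48076 | 30895 = 64495
Step 2: 64495 << 7 = 8255360

8255360


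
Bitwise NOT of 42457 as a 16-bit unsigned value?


~0b1010010111011001 = 0b101101000100110 = 23078 (16-bit unsigned)

23078


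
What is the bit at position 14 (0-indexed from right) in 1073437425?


0b111111111110110101101011110001, position 14 = 1

1


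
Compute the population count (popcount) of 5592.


0b1010111011000 has 7 set bits

7


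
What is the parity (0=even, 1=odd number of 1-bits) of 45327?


0b1011000100001111 has 8 ones => parity 0

0


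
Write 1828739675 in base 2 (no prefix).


1828739675 = 1101101000000000101101001011011 in binary

1101101000000000101101001011011


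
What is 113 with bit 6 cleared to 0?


113 & ~(1 << 6) = 49

49


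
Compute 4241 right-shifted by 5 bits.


0b1000010010001 >> 5 = 0b10000100 = 132

132


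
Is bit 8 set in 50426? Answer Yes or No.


0b1100010011111010, bit 8 = 0. No

No


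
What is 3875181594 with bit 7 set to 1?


3875181594 | (1 << 7) = 3875181594 | 128 = 3875181722

3875181722


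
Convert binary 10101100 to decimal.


10101100 in decimal = 172

172


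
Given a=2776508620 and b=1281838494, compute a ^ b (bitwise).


2776508620 ^ 1281838494 = 3910755666

3910755666


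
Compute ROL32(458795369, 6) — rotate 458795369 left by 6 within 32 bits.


Rotate 0b11011010110001010100101101001 left by 6 (32-bit) = 0b11010110001010100101101001000110 = 3593099846

3593099846


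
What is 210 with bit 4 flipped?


210 ^ (1 << 4) = 210 ^ 16 = 194

194


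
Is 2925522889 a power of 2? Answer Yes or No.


0b10101110010111111110111111001001. Multiple bits set => No

No


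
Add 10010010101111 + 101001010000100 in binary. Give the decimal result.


10010010101111 + 101001010000100 = 111011100110011 = 30515

30515


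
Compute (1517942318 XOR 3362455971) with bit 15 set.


Step 1: 1517942318 ^ 3362455971 = 2450716557
Step 2: 2450716557 | (1 << 15) = 2450716557 | 32768 = 2450716557

2450716557


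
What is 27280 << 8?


0b110101010010000 << 8 = 0b11010101001000000000000 = 6983680

6983680


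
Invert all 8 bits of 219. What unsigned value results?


219 ^ 255 = 36

36


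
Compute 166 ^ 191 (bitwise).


0b10100110 ^ 0b10111111 = 0b11001 = 25

25


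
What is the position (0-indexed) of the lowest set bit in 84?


0b1010100. Lowest set bit at position 2

2


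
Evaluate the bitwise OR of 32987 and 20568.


0b1000000011011011 | 0b101000001011000 = 0b1101000011011011 = 53467

53467


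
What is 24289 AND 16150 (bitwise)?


0b101111011100001 & 0b11111100010110 = 0b1111000000000 = 7680

7680


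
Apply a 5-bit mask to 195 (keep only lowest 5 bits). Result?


195 & 31 = 3

3


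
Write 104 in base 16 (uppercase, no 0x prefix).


104 = 68 hex

68


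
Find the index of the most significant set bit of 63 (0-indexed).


0b111111. Highest set bit at position 5

5


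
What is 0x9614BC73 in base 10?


9614BC73 hex = 2517941363 decimal

2517941363


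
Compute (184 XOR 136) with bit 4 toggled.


Step 1: 184 ^ 136 = 48
Step 2: 48 ^ (1 << 4) = 48 ^ 16 = 32

32


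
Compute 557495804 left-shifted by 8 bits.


0b100001001110101011010111111100 << 8 = 0b10000100111010101101011111110000000000 = 142718925824

142718925824


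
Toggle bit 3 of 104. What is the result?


104 ^ (1 << 3) = 104 ^ 8 = 96

96


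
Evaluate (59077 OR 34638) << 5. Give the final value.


Step 1: 59077 | 34638 = 59343
Step 2: 59343 << 5 = 1898976

1898976


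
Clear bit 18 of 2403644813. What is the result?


2403644813 & ~(1 << 18) = 2403382669

2403382669


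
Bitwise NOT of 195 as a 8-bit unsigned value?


~0b11000011 = 0b111100 = 60 (8-bit unsigned)

60


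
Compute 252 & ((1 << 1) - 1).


252 & 1 = 0

0


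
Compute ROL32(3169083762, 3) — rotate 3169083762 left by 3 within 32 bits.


Rotate 0b10111100111001000110000101110010 left by 3 (32-bit) = 0b11100111001000110000101110010101 = 3877833621

3877833621


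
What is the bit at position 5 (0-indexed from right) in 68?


0b1000100, position 5 = 0

0


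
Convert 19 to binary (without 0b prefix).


19 = 10011 in binary

10011


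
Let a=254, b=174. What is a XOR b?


254 ^ 174 = 80

80


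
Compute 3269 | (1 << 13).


3269 | (1 << 13) = 3269 | 8192 = 11461

11461


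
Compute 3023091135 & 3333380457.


0b10110100001100001011010110111111 & 0b11000110101011110101100101101001 = 0b10000100001000000001000100101001 = 2216694057

2216694057


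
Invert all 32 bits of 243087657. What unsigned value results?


243087657 ^ 4294967295 = 4051879638

4051879638


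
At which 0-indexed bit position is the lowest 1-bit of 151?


0b10010111. Lowest set bit at position 0

0


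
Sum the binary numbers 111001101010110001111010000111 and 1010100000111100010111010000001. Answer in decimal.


111001101010110001111010000111 + 1010100000111100010111010000001 = 10001101110010010100110100001000 = 2378779912

2378779912


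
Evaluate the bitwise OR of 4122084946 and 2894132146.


0b11110101101100100000011001010010 | 0b10101100100000001111001110110010 = 0b11111101101100101111011111110010 = 4256364530

4256364530


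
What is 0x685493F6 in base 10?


685493F6 hex = 1750373366 decimal

1750373366


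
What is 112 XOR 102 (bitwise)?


0b1110000 ^ 0b1100110 = 0b10110 = 22

22


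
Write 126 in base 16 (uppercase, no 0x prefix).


126 = 7E hex

7E


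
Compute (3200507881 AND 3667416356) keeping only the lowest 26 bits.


Step 1: 3200507881 & 3667416356 = 2592101664
Step 2: 2592101664 & 67108863 = 41964832

41964832


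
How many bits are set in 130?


0b10000010 has 2 set bits

2


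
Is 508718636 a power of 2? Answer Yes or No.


0b11110010100100110111000101100. Multiple bits set => No

No


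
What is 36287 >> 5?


0b1000110110111111 >> 5 = 0b10001101101 = 1133

1133


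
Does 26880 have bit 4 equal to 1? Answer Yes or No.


0b110100100000000, bit 4 = 0. No

No


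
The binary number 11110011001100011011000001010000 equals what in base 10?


11110011001100011011000001010000 in decimal = 4080119888

4080119888


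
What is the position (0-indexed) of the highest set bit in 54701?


0b1101010110101101. Highest set bit at position 15

15


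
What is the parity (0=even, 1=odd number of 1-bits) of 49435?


0b1100000100011011 has 7 ones => parity 1

1


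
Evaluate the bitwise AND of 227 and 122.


0b11100011 & 0b1111010 = 0b1100010 = 98

98


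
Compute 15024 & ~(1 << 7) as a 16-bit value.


15024 & ~(1 << 7) = 14896

14896


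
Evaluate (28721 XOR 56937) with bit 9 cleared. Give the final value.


Step 1: 28721 ^ 56937 = 44632
Step 2: 44632 & ~(1 << 9) = 44120

44120


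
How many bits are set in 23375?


0b101101101001111 has 10 set bits

10


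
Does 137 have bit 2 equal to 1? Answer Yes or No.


0b10001001, bit 2 = 0. No

No


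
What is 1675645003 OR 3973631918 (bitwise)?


0b1100011111000000101000001001011 | 0b11101100110110001100111110101110 = 0b11101111111110001101111111101111 = 4026064879

4026064879


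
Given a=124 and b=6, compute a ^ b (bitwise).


124 ^ 6 = 122

122


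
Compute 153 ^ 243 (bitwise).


0b10011001 ^ 0b11110011 = 0b1101010 = 106

106


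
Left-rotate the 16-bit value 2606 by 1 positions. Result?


Rotate 0b101000101110 left by 1 (16-bit) = 0b1010001011100 = 5212

5212


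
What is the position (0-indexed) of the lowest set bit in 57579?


0b1110000011101011. Lowest set bit at position 0

0


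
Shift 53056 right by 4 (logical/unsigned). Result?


0b1100111101000000 >> 4 = 0b110011110100 = 3316

3316


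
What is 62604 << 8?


0b1111010010001100 << 8 = 0b111101001000110000000000 = 16026624

16026624


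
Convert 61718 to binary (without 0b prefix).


61718 = 1111000100010110 in binary

1111000100010110


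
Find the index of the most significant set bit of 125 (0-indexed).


0b1111101. Highest set bit at position 6

6


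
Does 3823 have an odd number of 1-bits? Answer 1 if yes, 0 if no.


0b111011101111 has 10 ones => parity 0

0


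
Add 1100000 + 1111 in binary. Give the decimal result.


1100000 + 1111 = 1101111 = 111

111


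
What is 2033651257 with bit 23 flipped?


2033651257 ^ (1 << 23) = 2033651257 ^ 8388608 = 2042039865

2042039865


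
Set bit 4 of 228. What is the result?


228 | (1 << 4) = 228 | 16 = 244

244


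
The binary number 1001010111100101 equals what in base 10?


1001010111100101 in decimal = 38373

38373


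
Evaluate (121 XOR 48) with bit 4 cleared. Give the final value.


Step 1: 121 ^ 48 = 73
Step 2: 73 & ~(1 << 4) = 73

73


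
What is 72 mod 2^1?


72 & 1 = 0

0


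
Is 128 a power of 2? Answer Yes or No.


0b10000000. Only one bit set => Yes

Yes


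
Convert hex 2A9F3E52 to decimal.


2A9F3E52 hex = 715079250 decimal

715079250


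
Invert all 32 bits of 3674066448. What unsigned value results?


3674066448 ^ 4294967295 = 620900847

620900847


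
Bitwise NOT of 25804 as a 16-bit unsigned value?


~0b110010011001100 = 0b1001101100110011 = 39731 (16-bit unsigned)

39731


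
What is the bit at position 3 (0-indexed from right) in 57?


0b111001, position 3 = 1

1


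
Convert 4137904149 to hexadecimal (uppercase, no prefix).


4137904149 = F6A36815 hex

F6A36815


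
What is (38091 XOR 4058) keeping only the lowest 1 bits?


Step 1: 38091 ^ 4058 = 39697
Step 2: 39697 & 1 = 1

1


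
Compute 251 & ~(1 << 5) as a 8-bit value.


251 & ~(1 << 5) = 219

219


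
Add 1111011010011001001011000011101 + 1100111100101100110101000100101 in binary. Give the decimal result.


1111011010011001001011000011101 + 1100111100101100110101000100101 = 11100010111000110000000001000010 = 3806527554

3806527554


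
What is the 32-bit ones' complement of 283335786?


283335786 ^ 4294967295 = 4011631509

4011631509


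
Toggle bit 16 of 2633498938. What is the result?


2633498938 ^ (1 << 16) = 2633498938 ^ 65536 = 2633564474

2633564474


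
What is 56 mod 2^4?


56 & 15 = 8

8


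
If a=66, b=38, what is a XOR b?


66 ^ 38 = 100

100


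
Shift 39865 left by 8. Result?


0b1001101110111001 << 8 = 0b100110111011100100000000 = 10205440

10205440


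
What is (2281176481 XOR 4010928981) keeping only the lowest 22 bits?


Step 1: 2281176481 ^ 4010928981 = 1759909620
Step 2: 1759909620 & 4194303 = 2496244

2496244


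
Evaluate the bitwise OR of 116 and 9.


0b1110100 | 0b1001 = 0b1111101 = 125

125


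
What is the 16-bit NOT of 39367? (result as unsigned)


~0b1001100111000111 = 0b110011000111000 = 26168 (16-bit unsigned)

26168


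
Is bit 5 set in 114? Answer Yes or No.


0b1110010, bit 5 = 1. Yes

Yes


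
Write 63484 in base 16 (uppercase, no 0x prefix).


63484 = F7FC hex

F7FC


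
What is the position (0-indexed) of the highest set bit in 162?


0b10100010. Highest set bit at position 7

7


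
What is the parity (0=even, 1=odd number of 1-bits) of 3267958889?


0b11000010110010010001100001101001 has 13 ones => parity 1

1


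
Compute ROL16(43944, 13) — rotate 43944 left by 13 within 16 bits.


Rotate 0b1010101110101000 left by 13 (16-bit) = 0b1010101110101 = 5493

5493


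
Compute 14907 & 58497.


0b11101000111011 & 0b1110010010000001 = 0b10000000000001 = 8193

8193


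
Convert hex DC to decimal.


DC hex = 220 decimal

220


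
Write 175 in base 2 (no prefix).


175 = 10101111 in binary

10101111


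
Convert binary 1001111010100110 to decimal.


1001111010100110 in decimal = 40614

40614


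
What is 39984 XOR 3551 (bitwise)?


0b1001110000110000 ^ 0b110111011111 = 0b1001000111101111 = 37359

37359


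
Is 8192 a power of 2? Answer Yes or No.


0b10000000000000. Only one bit set => Yes

Yes


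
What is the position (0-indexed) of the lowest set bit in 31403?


0b111101010101011. Lowest set bit at position 0

0


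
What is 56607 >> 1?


0b1101110100011111 >> 1 = 0b110111010001111 = 28303

28303


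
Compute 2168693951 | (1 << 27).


2168693951 | (1 << 27) = 2168693951 | 134217728 = 2302911679

2302911679


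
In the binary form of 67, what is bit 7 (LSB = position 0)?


0b1000011, position 7 = 0

0


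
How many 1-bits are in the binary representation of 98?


0b1100010 has 3 set bits

3


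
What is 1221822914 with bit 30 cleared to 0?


1221822914 & ~(1 << 30) = 148081090

148081090


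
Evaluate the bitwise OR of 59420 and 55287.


0b1110100000011100 | 0b1101011111110111 = 0b1111111111111111 = 65535

65535


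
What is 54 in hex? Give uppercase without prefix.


54 = 36 hex

36


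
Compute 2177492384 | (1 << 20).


2177492384 | (1 << 20) = 2177492384 | 1048576 = 2178540960

2178540960


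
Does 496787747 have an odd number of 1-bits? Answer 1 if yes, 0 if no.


0b11101100111000110000100100011 has 14 ones => parity 0

0


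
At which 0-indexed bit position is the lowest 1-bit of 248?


0b11111000. Lowest set bit at position 3

3


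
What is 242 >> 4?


0b11110010 >> 4 = 0b1111 = 15

15


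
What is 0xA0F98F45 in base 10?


A0F98F45 hex = 2700709701 decimal

2700709701


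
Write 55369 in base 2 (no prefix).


55369 = 1101100001001001 in binary

1101100001001001


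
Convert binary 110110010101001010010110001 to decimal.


110110010101001010010110001 in decimal = 113939633

113939633


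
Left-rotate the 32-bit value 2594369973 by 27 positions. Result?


Rotate 0b10011010101000101111000110110101 left by 27 (32-bit) = 0b10101100110101010001011110001101 = 2899646349

2899646349


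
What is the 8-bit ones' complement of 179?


179 ^ 255 = 76

76


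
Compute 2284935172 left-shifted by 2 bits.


0b10001000001100010101100000000100 << 2 = 0b1000100000110001010110000000010000 = 9139740688

9139740688


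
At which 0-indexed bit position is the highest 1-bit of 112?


0b1110000. Highest set bit at position 6

6


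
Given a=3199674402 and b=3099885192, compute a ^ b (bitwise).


3199674402 ^ 3099885192 = 108222122

108222122


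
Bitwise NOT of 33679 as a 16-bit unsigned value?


~0b1000001110001111 = 0b111110001110000 = 31856 (16-bit unsigned)

31856


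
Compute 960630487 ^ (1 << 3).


960630487 ^ (1 << 3) = 960630487 ^ 8 = 960630495

960630495


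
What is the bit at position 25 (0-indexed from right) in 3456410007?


0b11001110000001001010000110010111, position 25 = 1

1


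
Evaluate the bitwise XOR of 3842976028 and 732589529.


0b11100101000011110010100100011100 ^ 0b101011101010100110110111011001 = 0b11001110101001010100010011000101 = 3466937541

3466937541


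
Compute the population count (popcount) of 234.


0b11101010 has 5 set bits

5


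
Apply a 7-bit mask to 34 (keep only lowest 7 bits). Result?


34 & 127 = 34

34


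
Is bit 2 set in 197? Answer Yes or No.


0b11000101, bit 2 = 1. Yes

Yes


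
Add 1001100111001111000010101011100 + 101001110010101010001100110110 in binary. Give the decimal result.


1001100111001111000010101011100 + 101001110010101010001100110110 = 1110110101100100010100010010010 = 1991387282

1991387282


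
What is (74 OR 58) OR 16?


Step 1: 74 | 58 = 122
Step 2: 122 | 16 = 122

122


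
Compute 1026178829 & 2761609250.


0b111101001010100011111100001101 & 0b10100100100110101101000000100010 = 0b100100000010100001000000000000 = 604639232

604639232


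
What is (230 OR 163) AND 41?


Step 1: 230 | 163 = 231
Step 2: 231 & 41 = 33

33


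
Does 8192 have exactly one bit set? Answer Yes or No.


0b10000000000000. Only one bit set => Yes

Yes


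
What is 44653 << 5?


0b1010111001101101 << 5 = 0b101011100110110100000 = 1428896

1428896


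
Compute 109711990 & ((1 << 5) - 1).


109711990 & 31 = 22

22


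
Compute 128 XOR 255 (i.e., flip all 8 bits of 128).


128 ^ 255 = 127

127


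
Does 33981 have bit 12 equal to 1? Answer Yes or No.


0b1000010010111101, bit 12 = 0. No

No


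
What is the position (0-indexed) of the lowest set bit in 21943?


0b101010110110111. Lowest set bit at position 0

0


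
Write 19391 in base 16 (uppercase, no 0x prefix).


19391 = 4BBF hex

4BBF


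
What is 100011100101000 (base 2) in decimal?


100011100101000 in decimal = 18216

18216


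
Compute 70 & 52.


0b1000110 & 0b110100 = 0b100 = 4

4


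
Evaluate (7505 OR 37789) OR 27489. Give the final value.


Step 1: 7505 | 37789 = 40925
Step 2: 40925 | 27489 = 65533

65533


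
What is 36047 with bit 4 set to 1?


36047 | (1 << 4) = 36047 | 16 = 36063

36063


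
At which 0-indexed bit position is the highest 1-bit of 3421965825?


0b11001011111101110000111000000001. Highest set bit at position 31

31


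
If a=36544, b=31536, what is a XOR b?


36544 ^ 31536 = 62960

62960


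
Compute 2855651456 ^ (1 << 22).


2855651456 ^ (1 << 22) = 2855651456 ^ 4194304 = 2859845760

2859845760


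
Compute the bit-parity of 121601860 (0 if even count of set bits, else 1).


0b111001111110111111101000100 has 18 ones => parity 0

0


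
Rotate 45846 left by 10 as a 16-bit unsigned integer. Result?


Rotate 0b1011001100010110 left by 10 (16-bit) = 0b101101011001100 = 23244

23244


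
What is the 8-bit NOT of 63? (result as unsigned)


~0b111111 = 0b11000000 = 192 (8-bit unsigned)

192


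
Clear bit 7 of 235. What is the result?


235 & ~(1 << 7) = 107

107


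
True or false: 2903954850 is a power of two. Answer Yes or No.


0b10101101000101101101010110100010. Multiple bits set => No

No


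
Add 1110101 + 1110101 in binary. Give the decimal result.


1110101 + 1110101 = 11101010 = 234

234


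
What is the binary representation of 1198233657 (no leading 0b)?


1198233657 = 1000111011010111001100000111001 in binary

1000111011010111001100000111001


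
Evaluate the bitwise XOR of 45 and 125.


0b101101 ^ 0b1111101 = 0b1010000 = 80

80


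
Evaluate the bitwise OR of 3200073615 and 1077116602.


0b10111110101111010011111110001111 | 0b1000000001100110111111010111010 = 0b11111110101111110111111110111111 = 4273962943

4273962943


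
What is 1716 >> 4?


0b11010110100 >> 4 = 0b1101011 = 107

107


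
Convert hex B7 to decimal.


B7 hex = 183 decimal

183


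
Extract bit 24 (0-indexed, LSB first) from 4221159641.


0b11111011100110011100100011011001, position 24 = 1

1


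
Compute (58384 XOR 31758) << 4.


Step 1: 58384 ^ 31758 = 38942
Step 2: 38942 << 4 = 623072

623072


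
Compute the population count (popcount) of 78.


0b1001110 has 4 set bits

4


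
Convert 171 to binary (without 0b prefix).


171 = 10101011 in binary

10101011


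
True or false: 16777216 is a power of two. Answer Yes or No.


0b1000000000000000000000000. Only one bit set => Yes

Yes


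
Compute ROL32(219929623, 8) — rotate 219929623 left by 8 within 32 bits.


Rotate 0b1101000110111101110000010111 left by 8 (32-bit) = 0b11011110111000001011100001101 = 467408653

467408653


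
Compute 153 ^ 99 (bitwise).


0b10011001 ^ 0b1100011 = 0b11111010 = 250

250


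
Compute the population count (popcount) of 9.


0b1001 has 2 set bits

2


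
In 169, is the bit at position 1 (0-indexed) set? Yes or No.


0b10101001, bit 1 = 0. No

No


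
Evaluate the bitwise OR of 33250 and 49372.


0b1000000111100010 | 0b1100000011011100 = 0b1100000111111110 = 49662

49662


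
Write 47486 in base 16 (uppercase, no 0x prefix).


47486 = B97E hex

B97E


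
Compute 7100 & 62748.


0b1101110111100 & 0b1111010100011100 = 0b1000100011100 = 4380

4380


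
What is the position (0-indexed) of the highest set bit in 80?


0b1010000. Highest set bit at position 6

6


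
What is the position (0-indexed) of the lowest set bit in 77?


0b1001101. Lowest set bit at position 0

0


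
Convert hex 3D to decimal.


3D hex = 61 decimal

61


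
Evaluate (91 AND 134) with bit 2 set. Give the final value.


Step 1: 91 & 134 = 2
Step 2: 2 | (1 << 2) = 2 | 4 = 6

6


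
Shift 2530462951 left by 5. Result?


0b10010110110100111100110011100111 << 5 = 0b1001011011010011110011001110011100000 = 80974814432

80974814432


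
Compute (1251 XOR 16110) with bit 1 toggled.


Step 1: 1251 ^ 16110 = 14861
Step 2: 14861 ^ (1 << 1) = 14861 ^ 2 = 14863

14863


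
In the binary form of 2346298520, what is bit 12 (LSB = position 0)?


0b10001011110110011010110010011000, position 12 = 0

0


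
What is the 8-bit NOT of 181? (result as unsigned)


~0b10110101 = 0b1001010 = 74 (8-bit unsigned)

74


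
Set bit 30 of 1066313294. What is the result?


1066313294 | (1 << 30) = 1066313294 | 1073741824 = 2140055118

2140055118


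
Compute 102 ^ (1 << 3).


102 ^ (1 << 3) = 102 ^ 8 = 110

110


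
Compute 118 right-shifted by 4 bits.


0b1110110 >> 4 = 0b111 = 7

7


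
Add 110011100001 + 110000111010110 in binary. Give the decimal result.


110011100001 + 110000111010110 = 110111010110111 = 28343

28343


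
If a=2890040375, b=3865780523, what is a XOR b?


2890040375 ^ 3865780523 = 1244243228

1244243228


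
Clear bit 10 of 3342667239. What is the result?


3342667239 & ~(1 << 10) = 3342666215

3342666215


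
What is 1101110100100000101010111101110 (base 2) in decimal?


1101110100100000101010111101110 in decimal = 1854952942

1854952942


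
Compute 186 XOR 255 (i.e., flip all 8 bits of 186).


186 ^ 255 = 69

69


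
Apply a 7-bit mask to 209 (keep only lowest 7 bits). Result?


209 & 127 = 81

81


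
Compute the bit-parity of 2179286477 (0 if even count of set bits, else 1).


0b10000001111001010100010111001101 has 15 ones => parity 1

1


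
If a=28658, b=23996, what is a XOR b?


28658 ^ 23996 = 12878

12878


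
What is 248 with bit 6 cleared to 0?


248 & ~(1 << 6) = 184

184


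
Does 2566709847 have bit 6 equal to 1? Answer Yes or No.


0b10011000111111001110001001010111, bit 6 = 1. Yes

Yes


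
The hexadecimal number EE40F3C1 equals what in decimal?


EE40F3C1 hex = 3997234113 decimal

3997234113


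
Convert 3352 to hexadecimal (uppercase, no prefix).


3352 = D18 hex

D18


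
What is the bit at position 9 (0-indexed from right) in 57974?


0b1110001001110110, position 9 = 1

1


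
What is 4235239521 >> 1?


0b11111100011100001010000001100001 >> 1 = 0b1111110001110000101000000110000 = 2117619760

2117619760


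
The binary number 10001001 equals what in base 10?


10001001 in decimal = 137

137


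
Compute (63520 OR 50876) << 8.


Step 1: 63520 | 50876 = 65212
Step 2: 65212 << 8 = 16694272

16694272


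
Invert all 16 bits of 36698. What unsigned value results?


36698 ^ 65535 = 28837

28837


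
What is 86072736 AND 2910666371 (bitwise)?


0b101001000010101110110100000 & 0b10101101011111010011111010000011 = 0b101001000010001110010000000 = 86056064

86056064


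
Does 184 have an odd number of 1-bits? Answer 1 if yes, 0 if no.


0b10111000 has 4 ones => parity 0

0


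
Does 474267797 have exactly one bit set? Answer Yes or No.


0b11100010001001100000010010101. Multiple bits set => No

No


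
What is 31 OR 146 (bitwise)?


0b11111 | 0b10010010 = 0b10011111 = 159

159


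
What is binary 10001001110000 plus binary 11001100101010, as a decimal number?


10001001110000 + 11001100101010 = 101010110011010 = 21914

21914


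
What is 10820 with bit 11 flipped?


10820 ^ (1 << 11) = 10820 ^ 2048 = 8772

8772


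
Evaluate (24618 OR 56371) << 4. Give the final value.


Step 1: 24618 | 56371 = 64571
Step 2: 64571 << 4 = 1033136

1033136


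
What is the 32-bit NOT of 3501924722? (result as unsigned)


~0b11010000101110110010000101110010 = 0b101111010001001101111010001101 = 793042573 (32-bit unsigned)

793042573


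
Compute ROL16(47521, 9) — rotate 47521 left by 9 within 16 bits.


Rotate 0b1011100110100001 left by 9 (16-bit) = 0b100001101110011 = 17267

17267


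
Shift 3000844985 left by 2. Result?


0b10110010110111010100001010111001 << 2 = 0b1011001011011101010000101011100100 = 12003379940

12003379940


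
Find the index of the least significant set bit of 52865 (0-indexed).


0b1100111010000001. Lowest set bit at position 0

0


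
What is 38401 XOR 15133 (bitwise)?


0b1001011000000001 ^ 0b11101100011101 = 0b1010110100011100 = 44316

44316


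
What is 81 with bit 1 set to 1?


81 | (1 << 1) = 81 | 2 = 83

83


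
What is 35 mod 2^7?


35 & 127 = 35

35


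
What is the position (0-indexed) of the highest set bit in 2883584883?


0b10101011111000000000001101110011. Highest set bit at position 31

31


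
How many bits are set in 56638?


0b1101110100111110 has 11 set bits

11


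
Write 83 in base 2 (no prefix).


83 = 1010011 in binary

1010011


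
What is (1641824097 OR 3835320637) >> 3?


Step 1: 1641824097 | 3835320637 = 3856564093
Step 2: 3856564093 >> 3 = 482070511

482070511


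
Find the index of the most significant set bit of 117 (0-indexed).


0b1110101. Highest set bit at position 6

6


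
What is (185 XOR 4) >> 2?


Step 1: 185 ^ 4 = 189
Step 2: 189 >> 2 = 47

47


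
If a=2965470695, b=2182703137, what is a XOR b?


2965470695 ^ 2182703137 = 853022150

853022150


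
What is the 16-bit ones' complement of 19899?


19899 ^ 65535 = 45636

45636


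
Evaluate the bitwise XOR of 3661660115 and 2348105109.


0b11011010010000000111111111010011 ^ 0b10001011111101010011110110010101 = 0b1010001101101010100001001000110 = 1370833478

1370833478


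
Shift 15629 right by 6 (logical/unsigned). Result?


0b11110100001101 >> 6 = 0b11110100 = 244

244


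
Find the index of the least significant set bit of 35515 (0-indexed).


0b1000101010111011. Lowest set bit at position 0

0


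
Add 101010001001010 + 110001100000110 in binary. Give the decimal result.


101010001001010 + 110001100000110 = 1011011101010000 = 46928

46928


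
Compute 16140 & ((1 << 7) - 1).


16140 & 127 = 12

12


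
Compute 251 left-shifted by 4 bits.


0b11111011 << 4 = 0b111110110000 = 4016

4016


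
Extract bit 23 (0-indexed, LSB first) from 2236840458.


0b10000101010100110111101000001010, position 23 = 0

0


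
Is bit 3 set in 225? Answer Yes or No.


0b11100001, bit 3 = 0. No

No


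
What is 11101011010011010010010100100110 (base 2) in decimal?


11101011010011010010010100100110 in decimal = 3947701542

3947701542


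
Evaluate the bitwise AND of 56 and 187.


0b111000 & 0b10111011 = 0b111000 = 56

56


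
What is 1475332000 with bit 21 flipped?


1475332000 ^ (1 << 21) = 1475332000 ^ 2097152 = 1473234848

1473234848


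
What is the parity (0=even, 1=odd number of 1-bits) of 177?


0b10110001 has 4 ones => parity 0

0


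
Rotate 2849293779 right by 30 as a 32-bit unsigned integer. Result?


Rotate 0b10101001110101001100010111010011 right by 30 (32-bit) = 0b10100111010100110001011101001110 = 2807240526

2807240526


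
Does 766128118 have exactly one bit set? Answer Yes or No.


0b101101101010100010111111110110. Multiple bits set => No

No


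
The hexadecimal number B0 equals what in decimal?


B0 hex = 176 decimal

176


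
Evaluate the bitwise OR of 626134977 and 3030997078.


0b100101010100100000111111000001 | 0b10110100101010010101100001010110 = 0b10110101111110110101111111010111 = 3053150167

3053150167


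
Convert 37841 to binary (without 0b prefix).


37841 = 1001001111010001 in binary

1001001111010001


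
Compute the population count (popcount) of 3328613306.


0b11000110011001101001101110111010 has 18 set bits

18


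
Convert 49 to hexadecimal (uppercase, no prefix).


49 = 31 hex

31


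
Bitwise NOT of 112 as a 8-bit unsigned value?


~0b1110000 = 0b10001111 = 143 (8-bit unsigned)

143


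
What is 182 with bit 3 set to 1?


182 | (1 << 3) = 182 | 8 = 190

190


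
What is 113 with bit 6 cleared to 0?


113 & ~(1 << 6) = 49

49


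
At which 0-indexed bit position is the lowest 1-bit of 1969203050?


0b1110101010111111010011101101010. Lowest set bit at position 1

1


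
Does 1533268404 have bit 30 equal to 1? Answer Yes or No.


0b1011011011000111101000110110100, bit 30 = 1. Yes

Yes


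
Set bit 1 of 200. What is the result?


200 | (1 << 1) = 200 | 2 = 202

202


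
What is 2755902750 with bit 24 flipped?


2755902750 ^ (1 << 24) = 2755902750 ^ 16777216 = 2772679966

2772679966


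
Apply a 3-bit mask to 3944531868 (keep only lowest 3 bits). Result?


3944531868 & 7 = 4

4


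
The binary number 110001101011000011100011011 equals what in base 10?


110001101011000011100011011 in decimal = 104171291

104171291


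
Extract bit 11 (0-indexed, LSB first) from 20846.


0b101000101101110, position 11 = 0

0


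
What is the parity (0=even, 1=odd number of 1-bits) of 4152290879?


0b11110111011111101110111000111111 has 25 ones => parity 1

1


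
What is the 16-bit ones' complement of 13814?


13814 ^ 65535 = 51721

51721


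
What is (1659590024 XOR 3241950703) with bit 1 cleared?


Step 1: 1659590024 ^ 3241950703 = 2748803175
Step 2: 2748803175 & ~(1 << 1) = 2748803173

2748803173


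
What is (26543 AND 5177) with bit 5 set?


Step 1: 26543 & 5177 = 1065
Step 2: 1065 | (1 << 5) = 1065 | 32 = 1065

1065


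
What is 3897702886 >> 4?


0b11101000010100100011100111100110 >> 4 = 0b1110100001010010001110011110 = 243606430

243606430


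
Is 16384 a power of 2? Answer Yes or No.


0b100000000000000. Only one bit set => Yes

Yes


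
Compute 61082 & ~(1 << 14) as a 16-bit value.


61082 & ~(1 << 14) = 44698

44698


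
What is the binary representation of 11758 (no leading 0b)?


11758 = 10110111101110 in binary

10110111101110


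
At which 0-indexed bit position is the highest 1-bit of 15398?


0b11110000100110. Highest set bit at position 13

13


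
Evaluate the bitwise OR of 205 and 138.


0b11001101 | 0b10001010 = 0b11001111 = 207

207


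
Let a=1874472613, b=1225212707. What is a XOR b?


1874472613 ^ 1225212707 = 649948550

649948550


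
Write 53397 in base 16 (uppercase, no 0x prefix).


53397 = D095 hex

D095


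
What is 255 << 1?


0b11111111 << 1 = 0b111111110 = 510

510


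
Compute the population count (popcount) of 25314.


0b110001011100010 has 7 set bits

7


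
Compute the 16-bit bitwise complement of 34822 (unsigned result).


~0b1000100000000110 = 0b111011111111001 = 30713 (16-bit unsigned)

30713


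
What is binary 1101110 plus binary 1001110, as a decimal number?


1101110 + 1001110 = 10111100 = 188

188


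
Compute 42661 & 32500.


0b1010011010100101 & 0b111111011110100 = 0b10011010100100 = 9892

9892


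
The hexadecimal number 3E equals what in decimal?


3E hex = 62 decimal

62


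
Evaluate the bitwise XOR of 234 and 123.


0b11101010 ^ 0b1111011 = 0b10010001 = 145

145


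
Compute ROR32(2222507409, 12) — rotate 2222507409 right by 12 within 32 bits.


Rotate 0b10000100011110001100010110010001 right by 12 (32-bit) = 0b1011001000110000100011110001100 = 1494763404

1494763404


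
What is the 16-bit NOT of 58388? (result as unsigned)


~0b1110010000010100 = 0b1101111101011 = 7147 (16-bit unsigned)

7147


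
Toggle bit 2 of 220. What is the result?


220 ^ (1 << 2) = 220 ^ 4 = 216

216


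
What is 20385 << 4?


0b100111110100001 << 4 = 0b1001111101000010000 = 326160

326160


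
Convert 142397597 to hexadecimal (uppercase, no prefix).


142397597 = 87CD09D hex

87CD09D


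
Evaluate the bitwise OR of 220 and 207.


0b11011100 | 0b11001111 = 0b11011111 = 223

223


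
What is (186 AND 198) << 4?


Step 1: 186 & 198 = 130
Step 2: 130 << 4 = 2080

2080


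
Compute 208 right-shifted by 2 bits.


0b11010000 >> 2 = 0b110100 = 52

52


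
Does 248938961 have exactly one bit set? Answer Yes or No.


0b1110110101101000000111010001. Multiple bits set => No

No


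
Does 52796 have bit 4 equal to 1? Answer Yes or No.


0b1100111000111100, bit 4 = 1. Yes

Yes


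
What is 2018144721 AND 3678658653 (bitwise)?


0b1111000010010100111000111010001 & 0b11011011010000111110000001011101 = 0b1011000010000100110000001010001 = 1480745041

1480745041


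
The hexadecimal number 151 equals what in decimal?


151 hex = 337 decimal

337


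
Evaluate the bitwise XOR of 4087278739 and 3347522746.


0b11110011100111101110110010010011 ^ 0b11000111100001110010010010111010 = 0b110100000110011100100000101001 = 874104873

874104873


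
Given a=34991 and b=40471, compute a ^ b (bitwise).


34991 ^ 40471 = 5816

5816


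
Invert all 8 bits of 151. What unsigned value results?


151 ^ 255 = 104

104


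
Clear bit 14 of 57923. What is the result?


57923 & ~(1 << 14) = 41539

41539


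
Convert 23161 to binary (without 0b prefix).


23161 = 101101001111001 in binary

101101001111001


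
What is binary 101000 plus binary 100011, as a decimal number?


101000 + 100011 = 1001011 = 75

75


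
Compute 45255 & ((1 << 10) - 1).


45255 & 1023 = 199

199


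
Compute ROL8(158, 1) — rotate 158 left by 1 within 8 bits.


Rotate 0b10011110 left by 1 (8-bit) = 0b111101 = 61

61


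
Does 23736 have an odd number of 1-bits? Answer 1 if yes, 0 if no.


0b101110010111000 has 8 ones => parity 0

0


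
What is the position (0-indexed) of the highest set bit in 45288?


0b1011000011101000. Highest set bit at position 15

15


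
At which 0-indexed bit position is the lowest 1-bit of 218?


0b11011010. Lowest set bit at position 1

1


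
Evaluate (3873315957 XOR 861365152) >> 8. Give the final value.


Step 1: 3873315957 ^ 861365152 = 3582558165
Step 2: 3582558165 >> 8 = 13994367

13994367


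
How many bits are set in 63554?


0b1111100001000010 has 7 set bits

7


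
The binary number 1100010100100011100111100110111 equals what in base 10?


1100010100100011100111100110111 in decimal = 1653722935

1653722935


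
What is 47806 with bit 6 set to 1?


47806 | (1 << 6) = 47806 | 64 = 47870

47870


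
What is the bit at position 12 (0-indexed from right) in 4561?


0b1000111010001, position 12 = 1

1


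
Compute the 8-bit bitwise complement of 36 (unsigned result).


~0b100100 = 0b11011011 = 219 (8-bit unsigned)

219
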